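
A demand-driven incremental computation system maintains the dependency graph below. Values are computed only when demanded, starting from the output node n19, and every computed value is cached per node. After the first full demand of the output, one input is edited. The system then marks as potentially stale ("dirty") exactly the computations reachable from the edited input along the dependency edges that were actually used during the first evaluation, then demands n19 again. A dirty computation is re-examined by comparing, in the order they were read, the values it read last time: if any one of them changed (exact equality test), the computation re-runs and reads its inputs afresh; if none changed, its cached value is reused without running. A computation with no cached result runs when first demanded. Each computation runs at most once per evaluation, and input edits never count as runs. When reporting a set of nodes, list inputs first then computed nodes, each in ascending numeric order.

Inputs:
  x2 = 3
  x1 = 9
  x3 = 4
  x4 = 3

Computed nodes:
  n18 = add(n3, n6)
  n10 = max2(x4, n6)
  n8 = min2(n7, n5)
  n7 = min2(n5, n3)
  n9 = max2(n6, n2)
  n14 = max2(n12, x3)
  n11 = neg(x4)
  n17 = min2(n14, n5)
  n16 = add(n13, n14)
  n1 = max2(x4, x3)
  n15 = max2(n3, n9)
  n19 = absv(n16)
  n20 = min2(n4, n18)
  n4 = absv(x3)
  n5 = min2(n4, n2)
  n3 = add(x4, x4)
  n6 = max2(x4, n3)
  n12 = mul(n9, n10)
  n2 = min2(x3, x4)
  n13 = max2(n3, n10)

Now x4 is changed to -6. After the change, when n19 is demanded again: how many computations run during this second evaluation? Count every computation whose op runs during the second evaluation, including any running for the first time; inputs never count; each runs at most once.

Computations that run: n2, n3, n6, n9, n10, n12, n13, n16, n19 — 9 in total.
Key observation: the cutoff stops propagation at n14 — its inputs' values are unchanged, so it reuses its cache.

First evaluation (everything demanded from the output):
  n2 = min2(4, 3) = 3
  n3 = add(3, 3) = 6
  n6 = max2(3, 6) = 6
  n9 = max2(6, 3) = 6
  n10 = max2(3, 6) = 6
  n12 = mul(6, 6) = 36
  n13 = max2(6, 6) = 6
  n14 = max2(36, 4) = 36
  n16 = add(6, 36) = 42
  n19 = absv(42) = 42

Propagation after the edit:
  n2: runs — x4 3->-6; result -6.
  n3: runs — x4 3->-6; x4 3->-6; result -12.
  n6: runs — x4 3->-6; n3 6->-12; result -6.
  n9: runs — n6 6->-6; n2 3->-6; result -6.
  n10: runs — x4 3->-6; n6 6->-6; result -6.
  n12: runs — n9 6->-6; n10 6->-6; result 36 (same value as before).
  n13: runs — n3 6->-12; n10 6->-6; result -6.
  n14: checked — values it read are unchanged (n12 unchanged, x3 unchanged); reused cached 36 without running.
  n16: runs — n13 6->-6; result 30.
  n19: runs — n16 42->30; result 30.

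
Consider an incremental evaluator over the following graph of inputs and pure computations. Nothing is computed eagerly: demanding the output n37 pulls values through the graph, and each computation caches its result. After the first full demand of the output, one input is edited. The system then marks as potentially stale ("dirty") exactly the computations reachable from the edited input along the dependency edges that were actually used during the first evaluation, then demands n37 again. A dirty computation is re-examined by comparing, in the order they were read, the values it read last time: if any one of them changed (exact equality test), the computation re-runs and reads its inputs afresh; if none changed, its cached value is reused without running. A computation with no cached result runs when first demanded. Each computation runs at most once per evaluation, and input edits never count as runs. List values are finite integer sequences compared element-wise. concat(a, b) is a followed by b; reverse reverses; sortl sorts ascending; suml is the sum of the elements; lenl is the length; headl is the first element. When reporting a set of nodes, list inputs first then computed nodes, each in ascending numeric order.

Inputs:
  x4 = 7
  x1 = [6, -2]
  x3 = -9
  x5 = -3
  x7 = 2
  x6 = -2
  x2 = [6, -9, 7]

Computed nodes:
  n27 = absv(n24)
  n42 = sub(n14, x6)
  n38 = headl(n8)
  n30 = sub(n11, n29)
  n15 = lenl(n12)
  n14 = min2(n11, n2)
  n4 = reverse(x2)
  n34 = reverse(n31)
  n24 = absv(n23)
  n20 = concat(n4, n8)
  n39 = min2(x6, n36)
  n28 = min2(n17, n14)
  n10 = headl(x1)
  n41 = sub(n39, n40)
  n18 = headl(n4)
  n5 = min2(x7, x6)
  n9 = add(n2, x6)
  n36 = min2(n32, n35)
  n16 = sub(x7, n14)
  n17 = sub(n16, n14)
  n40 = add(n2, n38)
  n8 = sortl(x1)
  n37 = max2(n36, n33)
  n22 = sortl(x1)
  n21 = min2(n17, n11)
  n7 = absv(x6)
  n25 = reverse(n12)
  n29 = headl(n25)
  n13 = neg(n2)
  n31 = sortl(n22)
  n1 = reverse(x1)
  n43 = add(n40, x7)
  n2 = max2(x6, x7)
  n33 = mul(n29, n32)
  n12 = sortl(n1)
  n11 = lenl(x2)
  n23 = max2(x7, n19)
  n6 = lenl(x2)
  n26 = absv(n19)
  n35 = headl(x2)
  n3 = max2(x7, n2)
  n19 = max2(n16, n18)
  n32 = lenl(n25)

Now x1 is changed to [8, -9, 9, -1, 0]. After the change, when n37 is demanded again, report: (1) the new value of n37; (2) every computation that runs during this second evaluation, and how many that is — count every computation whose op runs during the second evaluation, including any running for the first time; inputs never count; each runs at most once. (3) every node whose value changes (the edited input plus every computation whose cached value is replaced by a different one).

n37 now evaluates to 45.
Run set: n1, n12, n25, n29, n32, n33, n36, n37 (8 run).
Changed values: x1, n1, n12, n25, n29, n32, n33, n36, n37.

Initial pass — values computed on the first demand:
  n1 = reverse([6, -2]) = [-2, 6]
  n12 = sortl([-2, 6]) = [-2, 6]
  n25 = reverse([-2, 6]) = [6, -2]
  n29 = headl([6, -2]) = 6
  n32 = lenl([6, -2]) = 2
  n33 = mul(6, 2) = 12
  n35 = headl([6, -9, 7]) = 6
  n36 = min2(2, 6) = 2
  n37 = max2(2, 12) = 12

Second demand — change propagation:
  n1: re-runs because x1 [6, -2]->[8, -9, 9, -1, 0]; new result [0, -1, 9, -9, 8].
  n12: re-runs because n1 [-2, 6]->[0, -1, 9, -9, 8]; new result [-9, -1, 0, 8, 9].
  n25: re-runs because n12 [-2, 6]->[-9, -1, 0, 8, 9]; new result [9, 8, 0, -1, -9].
  n29: re-runs because n25 [6, -2]->[9, 8, 0, -1, -9]; new result 9.
  n32: re-runs because n25 [6, -2]->[9, 8, 0, -1, -9]; new result 5.
  n33: re-runs because n29 6->9; n32 2->5; new result 45.
  n36: re-runs because n32 2->5; new result 5.
  n37: re-runs because n36 2->5; n33 12->45; new result 45.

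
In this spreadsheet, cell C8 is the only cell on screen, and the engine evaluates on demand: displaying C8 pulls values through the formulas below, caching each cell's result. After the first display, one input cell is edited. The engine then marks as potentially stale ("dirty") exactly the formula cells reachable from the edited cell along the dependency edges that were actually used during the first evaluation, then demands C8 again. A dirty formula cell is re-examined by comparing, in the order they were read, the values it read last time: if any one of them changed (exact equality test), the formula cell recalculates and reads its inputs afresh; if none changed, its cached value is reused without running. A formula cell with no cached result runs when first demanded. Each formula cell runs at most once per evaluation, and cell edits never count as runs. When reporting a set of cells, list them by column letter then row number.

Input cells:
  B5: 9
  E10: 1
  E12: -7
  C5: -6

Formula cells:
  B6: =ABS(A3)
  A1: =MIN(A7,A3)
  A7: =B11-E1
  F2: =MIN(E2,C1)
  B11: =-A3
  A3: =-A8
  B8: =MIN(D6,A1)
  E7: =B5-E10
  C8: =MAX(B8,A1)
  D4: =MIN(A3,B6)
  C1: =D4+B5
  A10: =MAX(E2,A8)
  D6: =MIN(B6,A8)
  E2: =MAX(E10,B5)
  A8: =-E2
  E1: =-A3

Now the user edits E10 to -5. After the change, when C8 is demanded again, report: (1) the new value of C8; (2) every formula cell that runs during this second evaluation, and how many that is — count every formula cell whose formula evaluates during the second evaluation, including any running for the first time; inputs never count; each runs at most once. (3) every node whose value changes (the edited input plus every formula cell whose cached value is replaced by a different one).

C8 now evaluates to 0.
Run set: E2 (1 run).
Changed values: E10.
The important point: E2 recomputes to an identical value, and the output ends up unchanged.

Initial pass — values computed on the first demand:
  E2 = MAX(1, 9) = 9
  A8 = -(9) = -9
  A3 = -(-9) = 9
  B6 = ABS(9) = 9
  B11 = -(9) = -9
  D6 = MIN(9, -9) = -9
  E1 = -(9) = -9
  A7 = -9 - -9 = 0
  A1 = MIN(0, 9) = 0
  B8 = MIN(-9, 0) = -9
  C8 = MAX(-9, 0) = 0

Second demand — change propagation:
  E2: re-runs because E10 1->-5; new result 9 (unchanged).
  A8: re-examined; everything it read last time is the same (E2 unchanged) — cache -9 kept, no run.
  A3: re-examined; everything it read last time is the same (A8 unchanged) — cache 9 kept, no run.
  B6: re-examined; everything it read last time is the same (A3 unchanged) — cache 9 kept, no run.
  B11: re-examined; everything it read last time is the same (A3 unchanged) — cache -9 kept, no run.
  D6: re-examined; everything it read last time is the same (B6 unchanged, A8 unchanged) — cache -9 kept, no run.
  E1: re-examined; everything it read last time is the same (A3 unchanged) — cache -9 kept, no run.
  A7: re-examined; everything it read last time is the same (B11 unchanged, E1 unchanged) — cache 0 kept, no run.
  A1: re-examined; everything it read last time is the same (A7 unchanged, A3 unchanged) — cache 0 kept, no run.
  B8: re-examined; everything it read last time is the same (D6 unchanged, A1 unchanged) — cache -9 kept, no run.
  C8: re-examined; everything it read last time is the same (B8 unchanged, A1 unchanged) — cache 0 kept, no run.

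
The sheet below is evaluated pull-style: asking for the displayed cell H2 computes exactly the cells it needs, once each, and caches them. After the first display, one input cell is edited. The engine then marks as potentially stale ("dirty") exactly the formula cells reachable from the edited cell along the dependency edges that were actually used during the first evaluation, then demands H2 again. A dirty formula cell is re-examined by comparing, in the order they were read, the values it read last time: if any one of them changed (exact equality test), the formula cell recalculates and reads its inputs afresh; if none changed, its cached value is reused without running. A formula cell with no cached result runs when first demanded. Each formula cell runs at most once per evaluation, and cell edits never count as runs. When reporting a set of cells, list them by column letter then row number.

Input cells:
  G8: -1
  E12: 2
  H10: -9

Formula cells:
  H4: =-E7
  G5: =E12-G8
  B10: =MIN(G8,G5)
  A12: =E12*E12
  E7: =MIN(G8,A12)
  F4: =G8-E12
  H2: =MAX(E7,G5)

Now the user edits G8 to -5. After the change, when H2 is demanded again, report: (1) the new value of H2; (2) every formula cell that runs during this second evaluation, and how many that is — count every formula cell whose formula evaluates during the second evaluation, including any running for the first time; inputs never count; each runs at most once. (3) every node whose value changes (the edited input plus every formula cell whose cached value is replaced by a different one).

Demanding H2 again yields 7.
3 formula cells run: E7, G5, H2.
The nodes whose values change: E7, G5, G8, H2.

First demand of the output computes:
  A12 = 2 * 2 = 4
  E7 = MIN(-1, 4) = -1
  G5 = 2 - -1 = 3
  H2 = MAX(-1, 3) = 3

After the edit, cleaning proceeds:
  E7: a read changed (G8 -1->-5) — executes, giving -5.
  G5: a read changed (G8 -1->-5) — executes, giving 7.
  H2: a read changed (E7 -1->-5; G5 3->7) — executes, giving 7.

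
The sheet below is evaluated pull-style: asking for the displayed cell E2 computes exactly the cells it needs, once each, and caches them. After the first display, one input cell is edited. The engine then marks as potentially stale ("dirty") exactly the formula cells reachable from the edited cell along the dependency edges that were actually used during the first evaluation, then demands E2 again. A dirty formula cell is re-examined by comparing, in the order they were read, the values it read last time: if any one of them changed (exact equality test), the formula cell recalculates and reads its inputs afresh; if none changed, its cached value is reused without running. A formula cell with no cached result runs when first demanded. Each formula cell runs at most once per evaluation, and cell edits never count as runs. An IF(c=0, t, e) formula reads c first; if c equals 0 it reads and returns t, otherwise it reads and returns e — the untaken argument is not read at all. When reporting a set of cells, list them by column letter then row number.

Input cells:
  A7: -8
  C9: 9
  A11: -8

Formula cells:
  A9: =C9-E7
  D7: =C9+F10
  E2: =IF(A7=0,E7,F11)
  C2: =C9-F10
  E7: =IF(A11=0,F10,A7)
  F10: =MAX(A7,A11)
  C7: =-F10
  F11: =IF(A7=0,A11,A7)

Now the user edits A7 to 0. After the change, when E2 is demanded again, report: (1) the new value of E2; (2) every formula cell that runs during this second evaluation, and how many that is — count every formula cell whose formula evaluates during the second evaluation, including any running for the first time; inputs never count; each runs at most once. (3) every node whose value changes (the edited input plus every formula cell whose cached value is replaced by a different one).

First demand of the output computes:
  F11 = IF(A7=0: A7=-8 -> else branch A7) = -8
  E2 = IF(A7=0: A7=-8 -> else branch F11) = -8

After the edit, cleaning proceeds:
  E7: had never run; runs now, result 0.
  F11: stays stale; no demand reaches it after the flip.
  E2: a read changed (A7 -8->0) — executes, giving 0.

Note the branch switch — demand abandons F11, which is never re-examined.

Demanding E2 again yields 0.
2 formula cells run: E2, E7.
The nodes whose values change: A7, E2.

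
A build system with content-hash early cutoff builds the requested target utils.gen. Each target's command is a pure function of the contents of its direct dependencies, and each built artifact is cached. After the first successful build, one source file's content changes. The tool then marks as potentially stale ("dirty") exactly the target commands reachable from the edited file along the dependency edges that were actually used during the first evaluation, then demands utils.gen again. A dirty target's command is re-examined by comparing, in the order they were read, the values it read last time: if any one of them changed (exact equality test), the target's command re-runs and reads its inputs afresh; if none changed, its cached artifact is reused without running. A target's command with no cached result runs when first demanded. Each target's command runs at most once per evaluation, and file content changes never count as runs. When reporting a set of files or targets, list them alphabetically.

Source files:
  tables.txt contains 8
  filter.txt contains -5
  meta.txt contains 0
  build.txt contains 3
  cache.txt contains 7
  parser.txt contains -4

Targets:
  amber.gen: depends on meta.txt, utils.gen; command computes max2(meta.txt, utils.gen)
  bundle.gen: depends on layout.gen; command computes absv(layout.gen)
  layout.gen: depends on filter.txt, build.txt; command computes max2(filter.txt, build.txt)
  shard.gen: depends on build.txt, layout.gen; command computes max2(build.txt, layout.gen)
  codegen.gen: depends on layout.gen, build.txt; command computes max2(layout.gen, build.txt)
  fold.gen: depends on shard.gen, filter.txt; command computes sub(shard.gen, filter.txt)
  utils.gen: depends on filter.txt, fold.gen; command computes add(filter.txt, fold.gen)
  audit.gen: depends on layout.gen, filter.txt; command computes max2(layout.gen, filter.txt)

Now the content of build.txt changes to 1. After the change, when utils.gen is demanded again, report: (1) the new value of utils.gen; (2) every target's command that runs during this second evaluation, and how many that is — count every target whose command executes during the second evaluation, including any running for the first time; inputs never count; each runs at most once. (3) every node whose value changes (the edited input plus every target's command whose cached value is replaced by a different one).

First evaluation (everything demanded from the output):
  layout.gen = max2(-5, 3) = 3
  shard.gen = max2(3, 3) = 3
  fold.gen = sub(3, -5) = 8
  utils.gen = add(-5, 8) = 3

Propagation after the edit:
  layout.gen: runs — build.txt 3->1; result 1.
  shard.gen: runs — build.txt 3->1; layout.gen 3->1; result 1.
  fold.gen: runs — shard.gen 3->1; result 6.
  utils.gen: runs — fold.gen 8->6; result 1.

New value of utils.gen: 1.
Target commands that run: fold.gen, layout.gen, shard.gen, utils.gen — 4 in total.
Values that change: build.txt, fold.gen, layout.gen, shard.gen, utils.gen.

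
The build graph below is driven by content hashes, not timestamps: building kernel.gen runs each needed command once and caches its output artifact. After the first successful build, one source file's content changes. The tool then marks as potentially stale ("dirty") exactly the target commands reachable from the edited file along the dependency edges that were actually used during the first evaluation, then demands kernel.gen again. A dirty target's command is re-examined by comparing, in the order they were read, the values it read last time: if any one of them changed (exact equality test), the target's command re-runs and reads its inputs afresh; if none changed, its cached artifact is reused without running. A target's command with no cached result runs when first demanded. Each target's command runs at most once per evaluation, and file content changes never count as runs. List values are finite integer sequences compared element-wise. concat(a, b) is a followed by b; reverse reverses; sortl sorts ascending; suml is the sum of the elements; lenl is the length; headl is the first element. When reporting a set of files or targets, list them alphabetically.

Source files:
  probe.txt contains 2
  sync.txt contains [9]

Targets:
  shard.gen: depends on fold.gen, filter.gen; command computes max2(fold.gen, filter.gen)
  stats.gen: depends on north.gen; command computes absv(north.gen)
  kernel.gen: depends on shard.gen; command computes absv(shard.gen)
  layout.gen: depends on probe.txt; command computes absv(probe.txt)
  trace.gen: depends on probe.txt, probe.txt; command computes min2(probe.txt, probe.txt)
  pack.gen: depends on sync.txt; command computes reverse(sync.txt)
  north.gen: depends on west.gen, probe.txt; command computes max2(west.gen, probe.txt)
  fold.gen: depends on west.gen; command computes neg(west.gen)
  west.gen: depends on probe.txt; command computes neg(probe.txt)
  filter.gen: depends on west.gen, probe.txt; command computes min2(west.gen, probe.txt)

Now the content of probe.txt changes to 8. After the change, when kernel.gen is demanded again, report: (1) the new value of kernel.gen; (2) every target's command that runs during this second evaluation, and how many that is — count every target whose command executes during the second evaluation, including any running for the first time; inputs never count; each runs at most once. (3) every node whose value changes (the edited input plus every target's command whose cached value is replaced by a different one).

Initial pass — values computed on the first demand:
  west.gen = neg(2) = -2
  filter.gen = min2(-2, 2) = -2
  fold.gen = neg(-2) = 2
  shard.gen = max2(2, -2) = 2
  kernel.gen = absv(2) = 2

Second demand — change propagation:
  west.gen: re-runs because probe.txt 2->8; new result -8.
  filter.gen: re-runs because west.gen -2->-8; probe.txt 2->8; new result -8.
  fold.gen: re-runs because west.gen -2->-8; new result 8.
  shard.gen: re-runs because fold.gen 2->8; filter.gen -2->-8; new result 8.
  kernel.gen: re-runs because shard.gen 2->8; new result 8.

kernel.gen now evaluates to 8.
Run set: filter.gen, fold.gen, kernel.gen, shard.gen, west.gen (5 run).
Changed values: filter.gen, fold.gen, kernel.gen, probe.txt, shard.gen, west.gen.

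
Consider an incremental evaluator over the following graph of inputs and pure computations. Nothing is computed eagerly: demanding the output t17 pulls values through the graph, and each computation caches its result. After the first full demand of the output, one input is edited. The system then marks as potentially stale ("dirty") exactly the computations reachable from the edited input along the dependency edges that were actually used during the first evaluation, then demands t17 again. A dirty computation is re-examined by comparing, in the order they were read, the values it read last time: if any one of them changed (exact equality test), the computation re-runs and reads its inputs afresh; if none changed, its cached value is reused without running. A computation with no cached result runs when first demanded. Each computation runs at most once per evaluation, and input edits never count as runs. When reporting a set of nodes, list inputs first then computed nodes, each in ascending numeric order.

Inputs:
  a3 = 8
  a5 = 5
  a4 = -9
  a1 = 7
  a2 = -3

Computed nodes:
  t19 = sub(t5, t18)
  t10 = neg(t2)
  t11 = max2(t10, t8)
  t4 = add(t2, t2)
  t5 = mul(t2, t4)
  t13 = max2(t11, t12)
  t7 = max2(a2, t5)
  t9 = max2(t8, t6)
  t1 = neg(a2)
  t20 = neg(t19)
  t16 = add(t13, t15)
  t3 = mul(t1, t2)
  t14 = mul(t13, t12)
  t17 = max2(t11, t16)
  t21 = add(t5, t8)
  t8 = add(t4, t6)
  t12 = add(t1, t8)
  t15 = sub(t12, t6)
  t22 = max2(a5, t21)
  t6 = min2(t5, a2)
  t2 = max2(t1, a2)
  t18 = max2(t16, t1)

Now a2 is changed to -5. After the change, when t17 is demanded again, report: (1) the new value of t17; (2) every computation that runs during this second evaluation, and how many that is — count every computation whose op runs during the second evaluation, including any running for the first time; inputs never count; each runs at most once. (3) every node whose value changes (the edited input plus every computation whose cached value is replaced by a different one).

Initial pass — values computed on the first demand:
  t1 = neg(-3) = 3
  t2 = max2(3, -3) = 3
  t4 = add(3, 3) = 6
  t5 = mul(3, 6) = 18
  t6 = min2(18, -3) = -3
  t8 = add(6, -3) = 3
  t10 = neg(3) = -3
  t11 = max2(-3, 3) = 3
  t12 = add(3, 3) = 6
  t13 = max2(3, 6) = 6
  t15 = sub(6, -3) = 9
  t16 = add(6, 9) = 15
  t17 = max2(3, 15) = 15

Second demand — change propagation:
  t1: re-runs because a2 -3->-5; new result 5.
  t2: re-runs because t1 3->5; a2 -3->-5; new result 5.
  t4: re-runs because t2 3->5; t2 3->5; new result 10.
  t5: re-runs because t2 3->5; t4 6->10; new result 50.
  t6: re-runs because t5 18->50; a2 -3->-5; new result -5.
  t8: re-runs because t4 6->10; t6 -3->-5; new result 5.
  t10: re-runs because t2 3->5; new result -5.
  t11: re-runs because t10 -3->-5; t8 3->5; new result 5.
  t12: re-runs because t1 3->5; t8 3->5; new result 10.
  t13: re-runs because t11 3->5; t12 6->10; new result 10.
  t15: re-runs because t12 6->10; t6 -3->-5; new result 15.
  t16: re-runs because t13 6->10; t15 9->15; new result 25.
  t17: re-runs because t11 3->5; t16 15->25; new result 25.

t17 now evaluates to 25.
Run set: t1, t2, t4, t5, t6, t8, t10, t11, t12, t13, t15, t16, t17 (13 run).
Changed values: a2, t1, t2, t4, t5, t6, t8, t10, t11, t12, t13, t15, t16, t17.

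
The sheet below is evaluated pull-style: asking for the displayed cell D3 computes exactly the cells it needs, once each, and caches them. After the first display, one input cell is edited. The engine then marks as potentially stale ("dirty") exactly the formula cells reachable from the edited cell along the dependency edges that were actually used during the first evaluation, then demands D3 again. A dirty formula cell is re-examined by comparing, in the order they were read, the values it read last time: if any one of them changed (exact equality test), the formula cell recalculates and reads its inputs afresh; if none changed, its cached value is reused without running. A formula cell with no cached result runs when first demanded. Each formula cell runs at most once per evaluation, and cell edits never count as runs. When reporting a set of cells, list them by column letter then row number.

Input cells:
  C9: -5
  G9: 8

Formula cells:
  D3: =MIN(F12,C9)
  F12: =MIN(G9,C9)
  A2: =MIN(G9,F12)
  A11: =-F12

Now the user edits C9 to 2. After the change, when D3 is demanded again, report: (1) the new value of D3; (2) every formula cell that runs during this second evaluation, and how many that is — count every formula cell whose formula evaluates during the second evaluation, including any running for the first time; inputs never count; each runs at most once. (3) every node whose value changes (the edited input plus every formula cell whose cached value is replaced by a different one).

Demanding D3 again yields 2.
2 formula cells run: D3, F12.
The nodes whose values change: C9, D3, F12.

First demand of the output computes:
  F12 = MIN(8, -5) = -5
  D3 = MIN(-5, -5) = -5

After the edit, cleaning proceeds:
  F12: a read changed (C9 -5->2) — executes, giving 2.
  D3: a read changed (F12 -5->2; C9 -5->2) — executes, giving 2.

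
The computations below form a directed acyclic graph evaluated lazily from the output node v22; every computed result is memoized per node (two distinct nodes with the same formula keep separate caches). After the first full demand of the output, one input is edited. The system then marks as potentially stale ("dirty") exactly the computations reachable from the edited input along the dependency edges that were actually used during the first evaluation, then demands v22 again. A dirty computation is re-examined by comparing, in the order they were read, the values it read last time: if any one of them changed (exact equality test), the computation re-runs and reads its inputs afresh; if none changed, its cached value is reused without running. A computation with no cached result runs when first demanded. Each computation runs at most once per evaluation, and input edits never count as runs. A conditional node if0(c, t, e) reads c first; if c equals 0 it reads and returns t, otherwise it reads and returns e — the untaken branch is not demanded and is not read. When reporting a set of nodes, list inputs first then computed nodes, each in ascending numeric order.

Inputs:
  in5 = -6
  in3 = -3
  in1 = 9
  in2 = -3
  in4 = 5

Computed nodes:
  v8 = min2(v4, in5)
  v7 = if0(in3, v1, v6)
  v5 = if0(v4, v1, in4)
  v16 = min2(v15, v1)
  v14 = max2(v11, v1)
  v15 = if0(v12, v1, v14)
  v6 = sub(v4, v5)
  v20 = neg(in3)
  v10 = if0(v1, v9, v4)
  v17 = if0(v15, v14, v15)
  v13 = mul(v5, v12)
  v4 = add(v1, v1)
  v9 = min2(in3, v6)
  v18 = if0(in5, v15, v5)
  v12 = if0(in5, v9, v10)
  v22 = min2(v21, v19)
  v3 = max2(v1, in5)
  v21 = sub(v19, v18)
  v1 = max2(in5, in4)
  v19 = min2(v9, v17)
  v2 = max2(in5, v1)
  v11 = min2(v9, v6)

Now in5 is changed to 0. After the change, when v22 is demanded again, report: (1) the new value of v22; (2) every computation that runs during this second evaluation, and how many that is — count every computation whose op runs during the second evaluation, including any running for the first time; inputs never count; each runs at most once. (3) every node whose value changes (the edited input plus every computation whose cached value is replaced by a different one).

Demanding v22 again yields -8.
4 computations run: v1, v12, v15, v18.
The nodes whose values change: in5, v12.
Note the branch switch — demand abandons v10, which is never re-examined.

First demand of the output computes:
  v1 = max2(-6, 5) = 5
  v4 = add(5, 5) = 10
  v5 = if0(v4=10 -> else branch in4) = 5
  v6 = sub(10, 5) = 5
  v9 = min2(-3, 5) = -3
  v10 = if0(v1=5 -> else branch v4) = 10
  v11 = min2(-3, 5) = -3
  v12 = if0(in5=-6 -> else branch v10) = 10
  v14 = max2(-3, 5) = 5
  v15 = if0(v12=10 -> else branch v14) = 5
  v17 = if0(v15=5 -> else branch v15) = 5
  v18 = if0(in5=-6 -> else branch v5) = 5
  v19 = min2(-3, 5) = -3
  v21 = sub(-3, 5) = -8
  v22 = min2(-8, -3) = -8

After the edit, cleaning proceeds:
  v1: a read changed (in5 -6->0) — executes, giving 5 — identical to its old value.
  v4: dirty, but its reads are unchanged (v1 unchanged, v1 unchanged); cached 10 stands.
  v5: dirty, but its reads are unchanged (v4 unchanged, in4 unchanged); cached 5 stands.
  v6: dirty, but its reads are unchanged (v4 unchanged, v5 unchanged); cached 5 stands.
  v9: dirty, but its reads are unchanged (in3 unchanged, v6 unchanged); cached -3 stands.
  v10: stays stale; no demand reaches it after the flip.
  v11: dirty, but its reads are unchanged (v9 unchanged, v6 unchanged); cached -3 stands.
  v12: a read changed (in5 -6->0) — executes, giving -3.
  v14: dirty, but its reads are unchanged (v11 unchanged, v1 unchanged); cached 5 stands.
  v15: a read changed (v12 10->-3) — executes, giving 5 — identical to its old value.
  v17: dirty, but its reads are unchanged (v15 unchanged, v15 unchanged); cached 5 stands.
  v18: a read changed (in5 -6->0) — executes, giving 5 — identical to its old value.
  v19: dirty, but its reads are unchanged (v9 unchanged, v17 unchanged); cached -3 stands.
  v21: dirty, but its reads are unchanged (v19 unchanged, v18 unchanged); cached -8 stands.
  v22: dirty, but its reads are unchanged (v21 unchanged, v19 unchanged); cached -8 stands.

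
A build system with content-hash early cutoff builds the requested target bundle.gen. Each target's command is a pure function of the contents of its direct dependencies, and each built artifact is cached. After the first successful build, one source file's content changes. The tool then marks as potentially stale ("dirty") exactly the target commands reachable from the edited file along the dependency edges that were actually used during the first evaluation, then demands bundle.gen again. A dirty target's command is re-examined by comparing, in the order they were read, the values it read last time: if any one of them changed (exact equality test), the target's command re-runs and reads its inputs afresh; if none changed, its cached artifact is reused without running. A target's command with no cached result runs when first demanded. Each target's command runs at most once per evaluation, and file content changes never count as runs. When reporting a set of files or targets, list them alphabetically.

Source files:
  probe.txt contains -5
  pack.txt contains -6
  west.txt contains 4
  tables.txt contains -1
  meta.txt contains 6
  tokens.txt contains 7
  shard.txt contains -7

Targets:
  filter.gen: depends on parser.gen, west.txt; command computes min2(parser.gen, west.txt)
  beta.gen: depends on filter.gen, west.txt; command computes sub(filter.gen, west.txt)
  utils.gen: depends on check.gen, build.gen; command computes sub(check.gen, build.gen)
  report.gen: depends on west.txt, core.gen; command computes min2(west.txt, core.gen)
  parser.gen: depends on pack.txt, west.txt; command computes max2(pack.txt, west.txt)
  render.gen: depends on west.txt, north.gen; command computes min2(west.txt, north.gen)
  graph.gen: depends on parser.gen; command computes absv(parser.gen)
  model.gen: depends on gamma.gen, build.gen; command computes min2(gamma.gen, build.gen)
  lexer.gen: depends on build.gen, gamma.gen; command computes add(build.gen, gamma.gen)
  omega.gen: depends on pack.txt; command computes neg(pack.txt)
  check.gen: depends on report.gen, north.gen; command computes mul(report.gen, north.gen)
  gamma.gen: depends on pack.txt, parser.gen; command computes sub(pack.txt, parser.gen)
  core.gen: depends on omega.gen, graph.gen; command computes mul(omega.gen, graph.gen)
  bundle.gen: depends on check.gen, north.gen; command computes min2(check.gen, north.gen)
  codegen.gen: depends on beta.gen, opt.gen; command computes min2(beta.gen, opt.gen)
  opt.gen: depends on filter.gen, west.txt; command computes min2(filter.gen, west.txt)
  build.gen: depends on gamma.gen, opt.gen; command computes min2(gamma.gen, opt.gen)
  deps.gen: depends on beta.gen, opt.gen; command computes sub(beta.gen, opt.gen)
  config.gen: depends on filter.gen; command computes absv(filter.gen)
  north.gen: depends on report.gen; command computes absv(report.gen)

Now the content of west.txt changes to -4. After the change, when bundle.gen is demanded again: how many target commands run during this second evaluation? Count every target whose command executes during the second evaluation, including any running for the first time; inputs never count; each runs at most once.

First evaluation (everything demanded from the output):
  omega.gen = neg(-6) = 6
  parser.gen = max2(-6, 4) = 4
  graph.gen = absv(4) = 4
  core.gen = mul(6, 4) = 24
  report.gen = min2(4, 24) = 4
  north.gen = absv(4) = 4
  check.gen = mul(4, 4) = 16
  bundle.gen = min2(16, 4) = 4

Propagation after the edit:
  parser.gen: runs — west.txt 4->-4; result -4.
  graph.gen: runs — parser.gen 4->-4; result 4 (same value as before).
  core.gen: checked — values it read are unchanged (omega.gen unchanged, graph.gen unchanged); reused cached 24 without running.
  report.gen: runs — west.txt 4->-4; result -4.
  north.gen: runs — report.gen 4->-4; result 4 (same value as before).
  check.gen: runs — report.gen 4->-4; result -16.
  bundle.gen: runs — check.gen 16->-16; result -16.

Key observation: the cutoff stops propagation at core.gen — its inputs' values are unchanged, so it reuses its cache.

Target commands that run: bundle.gen, check.gen, graph.gen, north.gen, parser.gen, report.gen — 6 in total.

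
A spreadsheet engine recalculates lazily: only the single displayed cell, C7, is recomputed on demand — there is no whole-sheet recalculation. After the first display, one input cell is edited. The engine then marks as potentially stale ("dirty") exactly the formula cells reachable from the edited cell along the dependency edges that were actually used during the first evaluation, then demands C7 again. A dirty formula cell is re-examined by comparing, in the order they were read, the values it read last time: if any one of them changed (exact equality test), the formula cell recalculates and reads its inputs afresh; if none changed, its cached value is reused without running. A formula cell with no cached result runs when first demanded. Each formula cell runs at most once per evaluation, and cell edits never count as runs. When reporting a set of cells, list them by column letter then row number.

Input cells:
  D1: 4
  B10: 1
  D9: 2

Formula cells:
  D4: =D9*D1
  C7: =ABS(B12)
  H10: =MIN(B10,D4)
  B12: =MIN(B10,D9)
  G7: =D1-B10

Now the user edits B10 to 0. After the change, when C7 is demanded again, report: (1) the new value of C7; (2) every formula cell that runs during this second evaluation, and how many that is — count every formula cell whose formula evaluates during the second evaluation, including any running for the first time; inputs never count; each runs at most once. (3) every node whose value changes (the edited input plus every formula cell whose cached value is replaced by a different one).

New value of C7: 0.
Formula cells that run: B12, C7 — 2 in total.
Values that change: B10, B12, C7.

First evaluation (everything demanded from the output):
  B12 = MIN(1, 2) = 1
  C7 = ABS(1) = 1

Propagation after the edit:
  B12: runs — B10 1->0; result 0.
  C7: runs — B12 1->0; result 0.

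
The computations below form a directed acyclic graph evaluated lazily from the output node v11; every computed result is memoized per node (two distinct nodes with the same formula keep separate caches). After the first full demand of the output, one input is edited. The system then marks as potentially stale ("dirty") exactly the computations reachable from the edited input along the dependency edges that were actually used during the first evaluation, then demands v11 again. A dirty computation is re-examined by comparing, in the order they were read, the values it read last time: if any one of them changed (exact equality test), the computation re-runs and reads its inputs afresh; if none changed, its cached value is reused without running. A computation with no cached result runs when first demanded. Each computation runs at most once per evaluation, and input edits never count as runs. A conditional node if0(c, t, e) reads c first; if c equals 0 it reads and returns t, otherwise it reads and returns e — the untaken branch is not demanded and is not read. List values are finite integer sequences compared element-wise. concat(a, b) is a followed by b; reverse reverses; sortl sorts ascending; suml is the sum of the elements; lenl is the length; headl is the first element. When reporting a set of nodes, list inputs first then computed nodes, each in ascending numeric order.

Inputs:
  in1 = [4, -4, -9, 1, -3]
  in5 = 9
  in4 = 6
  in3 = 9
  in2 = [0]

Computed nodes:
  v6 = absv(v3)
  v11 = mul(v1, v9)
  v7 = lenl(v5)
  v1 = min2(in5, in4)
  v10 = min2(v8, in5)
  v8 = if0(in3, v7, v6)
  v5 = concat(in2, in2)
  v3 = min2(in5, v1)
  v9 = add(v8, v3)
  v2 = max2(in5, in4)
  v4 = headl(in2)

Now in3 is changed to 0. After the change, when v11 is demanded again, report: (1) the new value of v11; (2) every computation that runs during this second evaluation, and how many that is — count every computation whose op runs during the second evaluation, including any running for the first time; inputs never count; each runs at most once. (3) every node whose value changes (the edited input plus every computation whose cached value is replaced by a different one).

Demanding v11 again yields 48.
5 computations run: v5, v7, v8, v9, v11.
The nodes whose values change: in3, v8, v9, v11.
Note the branch switch — v5, v7 had no cache and run now for the first time.

First demand of the output computes:
  v1 = min2(9, 6) = 6
  v3 = min2(9, 6) = 6
  v6 = absv(6) = 6
  v8 = if0(in3=9 -> else branch v6) = 6
  v9 = add(6, 6) = 12
  v11 = mul(6, 12) = 72

After the edit, cleaning proceeds:
  v5: had never run; runs now, result [0, 0].
  v7: had never run; runs now, result 2.
  v8: a read changed (in3 9->0) — executes, giving 2.
  v9: a read changed (v8 6->2) — executes, giving 8.
  v11: a read changed (v9 12->8) — executes, giving 48.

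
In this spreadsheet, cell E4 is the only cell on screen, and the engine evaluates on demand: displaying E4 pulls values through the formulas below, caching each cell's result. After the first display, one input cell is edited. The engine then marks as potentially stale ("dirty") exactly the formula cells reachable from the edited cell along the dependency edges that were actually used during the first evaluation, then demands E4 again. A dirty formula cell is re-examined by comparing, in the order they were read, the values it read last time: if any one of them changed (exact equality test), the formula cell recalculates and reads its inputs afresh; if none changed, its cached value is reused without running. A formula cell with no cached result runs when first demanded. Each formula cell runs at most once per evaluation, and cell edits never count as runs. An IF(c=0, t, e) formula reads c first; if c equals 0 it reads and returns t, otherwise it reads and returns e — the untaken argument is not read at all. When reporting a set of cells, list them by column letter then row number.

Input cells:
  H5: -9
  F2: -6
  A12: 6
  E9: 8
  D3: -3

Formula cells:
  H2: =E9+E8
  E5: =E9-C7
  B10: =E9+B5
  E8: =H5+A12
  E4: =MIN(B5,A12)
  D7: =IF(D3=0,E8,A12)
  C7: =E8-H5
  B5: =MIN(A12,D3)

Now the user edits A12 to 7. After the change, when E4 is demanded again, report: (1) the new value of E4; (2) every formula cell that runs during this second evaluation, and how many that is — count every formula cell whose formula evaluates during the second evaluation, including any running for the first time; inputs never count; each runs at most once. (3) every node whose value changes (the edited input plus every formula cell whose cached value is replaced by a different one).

Initial pass — values computed on the first demand:
  B5 = MIN(6, -3) = -3
  E4 = MIN(-3, 6) = -3

Second demand — change propagation:
  B5: re-runs because A12 6->7; new result -3 (unchanged).
  E4: re-runs because A12 6->7; new result -3 (unchanged).

E4 now evaluates to -3.
Run set: B5, E4 (2 run).
Changed values: A12.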